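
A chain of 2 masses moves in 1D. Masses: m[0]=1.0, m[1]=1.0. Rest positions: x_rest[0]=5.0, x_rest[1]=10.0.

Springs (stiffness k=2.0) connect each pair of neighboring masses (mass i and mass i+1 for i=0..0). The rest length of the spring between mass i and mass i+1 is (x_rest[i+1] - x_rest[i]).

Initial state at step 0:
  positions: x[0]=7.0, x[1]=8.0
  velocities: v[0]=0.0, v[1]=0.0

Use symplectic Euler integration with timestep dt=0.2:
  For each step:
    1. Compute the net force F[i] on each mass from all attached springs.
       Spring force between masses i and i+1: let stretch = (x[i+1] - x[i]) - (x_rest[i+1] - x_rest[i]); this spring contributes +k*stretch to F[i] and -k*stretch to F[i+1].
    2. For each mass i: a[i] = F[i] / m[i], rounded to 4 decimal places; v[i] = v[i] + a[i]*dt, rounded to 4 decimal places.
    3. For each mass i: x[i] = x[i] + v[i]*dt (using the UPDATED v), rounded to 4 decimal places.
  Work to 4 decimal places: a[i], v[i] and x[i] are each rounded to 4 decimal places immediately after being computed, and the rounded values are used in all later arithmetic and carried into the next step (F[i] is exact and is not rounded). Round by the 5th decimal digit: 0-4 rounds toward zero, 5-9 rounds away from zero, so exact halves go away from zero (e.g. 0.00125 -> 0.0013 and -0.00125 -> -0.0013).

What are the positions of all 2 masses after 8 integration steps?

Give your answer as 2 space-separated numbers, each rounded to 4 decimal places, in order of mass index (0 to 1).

Answer: 3.0390 11.9610

Derivation:
Step 0: x=[7.0000 8.0000] v=[0.0000 0.0000]
Step 1: x=[6.6800 8.3200] v=[-1.6000 1.6000]
Step 2: x=[6.0912 8.9088] v=[-2.9440 2.9440]
Step 3: x=[5.3278 9.6722] v=[-3.8170 3.8170]
Step 4: x=[4.5120 10.4880] v=[-4.0792 4.0792]
Step 5: x=[3.7742 11.2258] v=[-3.6888 3.6888]
Step 6: x=[3.2326 11.7674] v=[-2.7082 2.7082]
Step 7: x=[2.9737 12.0263] v=[-1.2943 1.2943]
Step 8: x=[3.0390 11.9610] v=[0.3267 -0.3267]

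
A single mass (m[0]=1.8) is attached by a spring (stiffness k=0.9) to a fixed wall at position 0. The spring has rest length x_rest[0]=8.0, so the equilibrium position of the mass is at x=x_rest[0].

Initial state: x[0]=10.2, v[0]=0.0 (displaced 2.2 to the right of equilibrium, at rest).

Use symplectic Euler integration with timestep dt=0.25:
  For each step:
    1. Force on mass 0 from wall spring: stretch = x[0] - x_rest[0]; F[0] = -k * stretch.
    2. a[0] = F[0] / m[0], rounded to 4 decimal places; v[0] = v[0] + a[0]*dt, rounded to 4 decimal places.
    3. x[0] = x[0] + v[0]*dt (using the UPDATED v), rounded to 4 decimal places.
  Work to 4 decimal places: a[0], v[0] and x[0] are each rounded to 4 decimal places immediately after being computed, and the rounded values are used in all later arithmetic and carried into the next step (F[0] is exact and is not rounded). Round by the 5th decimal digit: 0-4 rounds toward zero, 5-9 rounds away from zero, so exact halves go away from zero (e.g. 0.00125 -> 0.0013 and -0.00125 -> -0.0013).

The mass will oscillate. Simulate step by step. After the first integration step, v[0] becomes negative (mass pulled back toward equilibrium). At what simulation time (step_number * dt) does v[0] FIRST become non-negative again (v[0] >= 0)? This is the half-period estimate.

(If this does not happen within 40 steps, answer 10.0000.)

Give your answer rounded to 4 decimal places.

Step 0: x=[10.2000] v=[0.0000]
Step 1: x=[10.1313] v=[-0.2750]
Step 2: x=[9.9960] v=[-0.5414]
Step 3: x=[9.7983] v=[-0.7909]
Step 4: x=[9.5444] v=[-1.0157]
Step 5: x=[9.2422] v=[-1.2088]
Step 6: x=[8.9012] v=[-1.3641]
Step 7: x=[8.5320] v=[-1.4768]
Step 8: x=[8.1462] v=[-1.5433]
Step 9: x=[7.7558] v=[-1.5616]
Step 10: x=[7.3730] v=[-1.5311]
Step 11: x=[7.0098] v=[-1.4527]
Step 12: x=[6.6776] v=[-1.3289]
Step 13: x=[6.3867] v=[-1.1636]
Step 14: x=[6.1462] v=[-0.9619]
Step 15: x=[5.9637] v=[-0.7302]
Step 16: x=[5.8448] v=[-0.4757]
Step 17: x=[5.7932] v=[-0.2063]
Step 18: x=[5.8106] v=[0.0696]
First v>=0 after going negative at step 18, time=4.5000

Answer: 4.5000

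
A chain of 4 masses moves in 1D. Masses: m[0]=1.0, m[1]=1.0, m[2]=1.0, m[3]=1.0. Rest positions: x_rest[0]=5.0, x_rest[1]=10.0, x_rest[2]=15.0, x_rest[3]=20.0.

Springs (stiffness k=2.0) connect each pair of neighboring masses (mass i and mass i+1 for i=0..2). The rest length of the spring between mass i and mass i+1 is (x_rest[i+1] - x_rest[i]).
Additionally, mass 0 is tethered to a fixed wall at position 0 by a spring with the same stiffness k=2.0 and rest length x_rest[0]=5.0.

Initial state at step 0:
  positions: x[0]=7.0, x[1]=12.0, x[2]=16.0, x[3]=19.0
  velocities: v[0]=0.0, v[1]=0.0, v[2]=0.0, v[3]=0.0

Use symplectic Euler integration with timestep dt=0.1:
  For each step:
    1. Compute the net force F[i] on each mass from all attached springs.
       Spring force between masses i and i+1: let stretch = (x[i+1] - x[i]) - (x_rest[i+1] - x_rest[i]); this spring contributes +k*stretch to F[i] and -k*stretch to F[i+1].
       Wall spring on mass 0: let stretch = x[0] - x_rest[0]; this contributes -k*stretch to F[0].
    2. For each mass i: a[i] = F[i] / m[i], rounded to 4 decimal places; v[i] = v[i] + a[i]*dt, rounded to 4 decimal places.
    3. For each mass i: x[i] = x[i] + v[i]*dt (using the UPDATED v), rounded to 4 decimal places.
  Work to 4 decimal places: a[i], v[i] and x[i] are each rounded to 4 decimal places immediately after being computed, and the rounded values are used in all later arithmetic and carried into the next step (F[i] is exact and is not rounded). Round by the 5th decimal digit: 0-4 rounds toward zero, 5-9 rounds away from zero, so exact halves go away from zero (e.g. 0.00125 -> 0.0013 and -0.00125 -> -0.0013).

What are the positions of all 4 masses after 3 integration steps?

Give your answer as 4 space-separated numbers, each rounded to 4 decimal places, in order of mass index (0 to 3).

Step 0: x=[7.0000 12.0000 16.0000 19.0000] v=[0.0000 0.0000 0.0000 0.0000]
Step 1: x=[6.9600 11.9800 15.9800 19.0400] v=[-0.4000 -0.2000 -0.2000 0.4000]
Step 2: x=[6.8812 11.9396 15.9412 19.1188] v=[-0.7880 -0.4040 -0.3880 0.7880]
Step 3: x=[6.7659 11.8781 15.8859 19.2341] v=[-1.1526 -0.6154 -0.5528 1.1525]

Answer: 6.7659 11.8781 15.8859 19.2341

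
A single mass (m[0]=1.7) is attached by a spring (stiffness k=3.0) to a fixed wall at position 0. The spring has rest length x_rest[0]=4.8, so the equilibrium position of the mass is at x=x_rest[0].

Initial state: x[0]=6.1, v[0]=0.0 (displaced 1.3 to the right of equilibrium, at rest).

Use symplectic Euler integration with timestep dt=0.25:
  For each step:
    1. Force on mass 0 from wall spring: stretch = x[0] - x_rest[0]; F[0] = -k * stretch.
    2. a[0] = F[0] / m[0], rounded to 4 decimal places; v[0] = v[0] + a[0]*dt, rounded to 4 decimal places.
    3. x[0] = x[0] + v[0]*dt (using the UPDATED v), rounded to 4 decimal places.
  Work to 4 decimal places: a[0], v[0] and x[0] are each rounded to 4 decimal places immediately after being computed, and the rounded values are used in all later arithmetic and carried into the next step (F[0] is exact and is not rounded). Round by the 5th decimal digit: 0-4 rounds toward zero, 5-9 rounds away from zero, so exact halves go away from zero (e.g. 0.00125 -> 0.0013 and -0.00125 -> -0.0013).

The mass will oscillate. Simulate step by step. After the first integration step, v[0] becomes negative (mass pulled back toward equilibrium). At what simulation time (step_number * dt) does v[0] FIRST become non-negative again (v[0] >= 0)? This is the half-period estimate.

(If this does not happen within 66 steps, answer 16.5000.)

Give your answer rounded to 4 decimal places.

Answer: 2.5000

Derivation:
Step 0: x=[6.1000] v=[0.0000]
Step 1: x=[5.9566] v=[-0.5735]
Step 2: x=[5.6857] v=[-1.0838]
Step 3: x=[5.3171] v=[-1.4746]
Step 4: x=[4.8914] v=[-1.7027]
Step 5: x=[4.4557] v=[-1.7430]
Step 6: x=[4.0579] v=[-1.5911]
Step 7: x=[3.7420] v=[-1.2637]
Step 8: x=[3.5428] v=[-0.7969]
Step 9: x=[3.4822] v=[-0.2423]
Step 10: x=[3.5670] v=[0.3391]
First v>=0 after going negative at step 10, time=2.5000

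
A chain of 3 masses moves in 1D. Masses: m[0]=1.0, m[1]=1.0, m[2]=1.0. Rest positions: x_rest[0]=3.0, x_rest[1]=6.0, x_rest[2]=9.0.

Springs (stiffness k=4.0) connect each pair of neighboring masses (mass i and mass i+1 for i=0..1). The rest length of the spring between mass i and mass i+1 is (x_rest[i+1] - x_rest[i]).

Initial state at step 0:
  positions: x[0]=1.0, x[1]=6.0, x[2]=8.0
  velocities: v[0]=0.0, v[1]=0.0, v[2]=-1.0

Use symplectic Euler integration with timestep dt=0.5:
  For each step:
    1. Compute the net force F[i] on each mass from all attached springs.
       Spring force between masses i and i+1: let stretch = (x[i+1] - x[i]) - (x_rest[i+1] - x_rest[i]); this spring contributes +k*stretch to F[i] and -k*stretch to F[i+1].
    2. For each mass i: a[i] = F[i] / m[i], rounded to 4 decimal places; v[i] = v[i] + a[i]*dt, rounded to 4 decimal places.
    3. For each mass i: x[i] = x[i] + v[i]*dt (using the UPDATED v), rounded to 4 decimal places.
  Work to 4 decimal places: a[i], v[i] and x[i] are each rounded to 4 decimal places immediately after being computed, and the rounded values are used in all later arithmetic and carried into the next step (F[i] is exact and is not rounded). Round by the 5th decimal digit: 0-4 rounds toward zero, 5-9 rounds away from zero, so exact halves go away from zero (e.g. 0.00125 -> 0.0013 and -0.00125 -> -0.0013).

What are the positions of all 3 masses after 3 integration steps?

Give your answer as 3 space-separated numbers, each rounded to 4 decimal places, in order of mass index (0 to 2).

Step 0: x=[1.0000 6.0000 8.0000] v=[0.0000 0.0000 -1.0000]
Step 1: x=[3.0000 3.0000 8.5000] v=[4.0000 -6.0000 1.0000]
Step 2: x=[2.0000 5.5000 6.5000] v=[-2.0000 5.0000 -4.0000]
Step 3: x=[1.5000 5.5000 6.5000] v=[-1.0000 0.0000 0.0000]

Answer: 1.5000 5.5000 6.5000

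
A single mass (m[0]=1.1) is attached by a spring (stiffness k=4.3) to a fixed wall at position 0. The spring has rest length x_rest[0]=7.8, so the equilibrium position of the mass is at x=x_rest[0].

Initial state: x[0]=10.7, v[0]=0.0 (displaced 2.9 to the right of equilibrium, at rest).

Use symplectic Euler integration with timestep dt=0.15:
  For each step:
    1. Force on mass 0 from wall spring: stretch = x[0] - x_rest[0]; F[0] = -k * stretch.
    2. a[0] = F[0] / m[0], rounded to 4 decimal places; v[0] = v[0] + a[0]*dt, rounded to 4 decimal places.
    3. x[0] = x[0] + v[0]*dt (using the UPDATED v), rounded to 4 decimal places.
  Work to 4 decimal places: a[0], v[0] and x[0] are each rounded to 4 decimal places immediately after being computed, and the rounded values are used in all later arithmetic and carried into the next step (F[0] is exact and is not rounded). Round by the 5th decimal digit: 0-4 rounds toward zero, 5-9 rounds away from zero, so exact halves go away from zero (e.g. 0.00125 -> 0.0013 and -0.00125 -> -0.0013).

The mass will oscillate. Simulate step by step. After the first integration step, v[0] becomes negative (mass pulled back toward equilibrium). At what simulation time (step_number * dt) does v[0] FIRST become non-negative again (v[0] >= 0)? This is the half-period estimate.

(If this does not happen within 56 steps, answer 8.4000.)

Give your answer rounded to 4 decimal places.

Answer: 1.6500

Derivation:
Step 0: x=[10.7000] v=[0.0000]
Step 1: x=[10.4449] v=[-1.7005]
Step 2: x=[9.9572] v=[-3.2514]
Step 3: x=[9.2798] v=[-4.5163]
Step 4: x=[8.4722] v=[-5.3840]
Step 5: x=[7.6055] v=[-5.7782]
Step 6: x=[6.7559] v=[-5.6642]
Step 7: x=[5.9981] v=[-5.0520]
Step 8: x=[5.3988] v=[-3.9954]
Step 9: x=[5.0107] v=[-2.5874]
Step 10: x=[4.8679] v=[-0.9519]
Step 11: x=[4.9830] v=[0.7674]
First v>=0 after going negative at step 11, time=1.6500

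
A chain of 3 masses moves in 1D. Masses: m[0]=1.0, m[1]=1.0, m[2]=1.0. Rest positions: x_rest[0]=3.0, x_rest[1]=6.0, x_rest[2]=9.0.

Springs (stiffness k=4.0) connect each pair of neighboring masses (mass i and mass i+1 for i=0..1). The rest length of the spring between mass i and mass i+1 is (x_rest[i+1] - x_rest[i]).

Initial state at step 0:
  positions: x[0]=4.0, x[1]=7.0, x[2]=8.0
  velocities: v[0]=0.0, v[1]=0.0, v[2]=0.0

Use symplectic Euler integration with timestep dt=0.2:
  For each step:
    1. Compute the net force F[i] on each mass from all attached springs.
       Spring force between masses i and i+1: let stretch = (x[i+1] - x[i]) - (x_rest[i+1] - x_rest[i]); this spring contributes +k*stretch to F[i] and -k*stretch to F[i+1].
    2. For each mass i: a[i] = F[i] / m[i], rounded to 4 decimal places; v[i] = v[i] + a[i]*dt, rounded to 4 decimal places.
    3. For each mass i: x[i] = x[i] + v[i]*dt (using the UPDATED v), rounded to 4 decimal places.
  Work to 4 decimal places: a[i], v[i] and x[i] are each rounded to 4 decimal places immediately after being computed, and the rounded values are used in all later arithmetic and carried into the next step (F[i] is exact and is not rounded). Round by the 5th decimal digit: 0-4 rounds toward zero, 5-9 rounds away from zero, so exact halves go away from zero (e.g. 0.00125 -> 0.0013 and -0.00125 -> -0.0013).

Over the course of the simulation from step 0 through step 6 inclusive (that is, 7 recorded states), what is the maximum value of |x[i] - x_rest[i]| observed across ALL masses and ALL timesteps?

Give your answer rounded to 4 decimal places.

Answer: 1.2573

Derivation:
Step 0: x=[4.0000 7.0000 8.0000] v=[0.0000 0.0000 0.0000]
Step 1: x=[4.0000 6.6800 8.3200] v=[0.0000 -1.6000 1.6000]
Step 2: x=[3.9488 6.1936 8.8576] v=[-0.2560 -2.4320 2.6880]
Step 3: x=[3.7768 5.7743 9.4490] v=[-0.8602 -2.0966 2.9568]
Step 4: x=[3.4444 5.6233 9.9324] v=[-1.6622 -0.7548 2.4170]
Step 5: x=[2.9806 5.8132 10.2063] v=[-2.3191 0.9494 1.3697]
Step 6: x=[2.4900 6.2528 10.2573] v=[-2.4530 2.1978 0.2552]
Max displacement = 1.2573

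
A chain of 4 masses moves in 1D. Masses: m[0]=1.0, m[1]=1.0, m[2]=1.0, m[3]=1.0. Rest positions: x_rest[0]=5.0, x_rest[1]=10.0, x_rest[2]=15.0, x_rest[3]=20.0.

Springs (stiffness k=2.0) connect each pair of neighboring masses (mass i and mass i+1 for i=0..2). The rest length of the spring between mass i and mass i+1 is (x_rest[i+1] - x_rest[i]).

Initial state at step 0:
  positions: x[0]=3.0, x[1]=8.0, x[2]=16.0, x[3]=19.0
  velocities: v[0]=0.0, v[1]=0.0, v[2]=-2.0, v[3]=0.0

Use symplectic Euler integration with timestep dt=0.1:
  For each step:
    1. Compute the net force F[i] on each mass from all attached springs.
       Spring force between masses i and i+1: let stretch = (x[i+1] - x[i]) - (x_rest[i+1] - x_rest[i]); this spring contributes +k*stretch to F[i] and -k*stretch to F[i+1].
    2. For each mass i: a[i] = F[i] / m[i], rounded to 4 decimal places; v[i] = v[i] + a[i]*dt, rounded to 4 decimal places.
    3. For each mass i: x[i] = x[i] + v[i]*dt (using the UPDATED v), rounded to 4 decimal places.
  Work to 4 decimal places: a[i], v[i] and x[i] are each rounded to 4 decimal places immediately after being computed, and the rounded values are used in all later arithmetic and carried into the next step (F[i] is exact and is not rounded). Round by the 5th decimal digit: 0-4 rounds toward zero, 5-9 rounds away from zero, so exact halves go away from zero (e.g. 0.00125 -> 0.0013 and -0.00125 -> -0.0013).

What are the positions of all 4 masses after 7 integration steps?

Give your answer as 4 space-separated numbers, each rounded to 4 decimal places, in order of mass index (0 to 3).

Step 0: x=[3.0000 8.0000 16.0000 19.0000] v=[0.0000 0.0000 -2.0000 0.0000]
Step 1: x=[3.0000 8.0600 15.7000 19.0400] v=[0.0000 0.6000 -3.0000 0.4000]
Step 2: x=[3.0012 8.1716 15.3140 19.1132] v=[0.0120 1.1160 -3.8600 0.7320]
Step 3: x=[3.0058 8.3226 14.8611 19.2104] v=[0.0461 1.5104 -4.5286 0.9722]
Step 4: x=[3.0168 8.4981 14.3645 19.3206] v=[0.1095 1.7547 -4.9664 1.1023]
Step 5: x=[3.0374 8.6813 13.8497 19.4317] v=[0.2058 1.8317 -5.1485 1.1111]
Step 6: x=[3.0709 8.8550 13.3431 19.5312] v=[0.3346 1.7366 -5.0658 0.9947]
Step 7: x=[3.1200 9.0027 12.8705 19.6069] v=[0.4914 1.4774 -4.7258 0.7571]

Answer: 3.1200 9.0027 12.8705 19.6069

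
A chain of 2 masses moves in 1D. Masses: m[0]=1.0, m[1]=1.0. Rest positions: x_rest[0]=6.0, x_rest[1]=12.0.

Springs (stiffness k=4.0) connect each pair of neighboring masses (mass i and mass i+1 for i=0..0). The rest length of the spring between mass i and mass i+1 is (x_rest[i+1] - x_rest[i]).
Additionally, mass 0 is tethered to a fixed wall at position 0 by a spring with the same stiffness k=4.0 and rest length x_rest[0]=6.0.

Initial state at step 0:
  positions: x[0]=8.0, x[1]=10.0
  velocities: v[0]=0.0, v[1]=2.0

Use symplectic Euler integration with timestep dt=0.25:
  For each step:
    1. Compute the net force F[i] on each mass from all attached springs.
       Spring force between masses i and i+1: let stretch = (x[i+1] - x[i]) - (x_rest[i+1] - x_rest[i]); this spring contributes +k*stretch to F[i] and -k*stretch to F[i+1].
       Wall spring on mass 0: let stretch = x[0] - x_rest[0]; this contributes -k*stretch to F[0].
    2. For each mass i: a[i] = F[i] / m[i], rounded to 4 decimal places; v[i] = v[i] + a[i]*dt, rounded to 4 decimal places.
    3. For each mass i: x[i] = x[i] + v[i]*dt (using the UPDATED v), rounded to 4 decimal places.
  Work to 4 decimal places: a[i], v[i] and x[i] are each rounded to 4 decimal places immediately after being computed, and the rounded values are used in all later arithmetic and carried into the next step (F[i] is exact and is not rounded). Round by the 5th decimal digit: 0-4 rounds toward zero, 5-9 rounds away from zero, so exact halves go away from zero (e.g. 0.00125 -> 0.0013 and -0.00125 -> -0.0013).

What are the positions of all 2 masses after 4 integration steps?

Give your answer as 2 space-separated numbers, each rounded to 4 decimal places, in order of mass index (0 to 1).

Step 0: x=[8.0000 10.0000] v=[0.0000 2.0000]
Step 1: x=[6.5000 11.5000] v=[-6.0000 6.0000]
Step 2: x=[4.6250 13.2500] v=[-7.5000 7.0000]
Step 3: x=[3.7500 14.3438] v=[-3.5000 4.3750]
Step 4: x=[4.5860 14.2891] v=[3.3438 -0.2188]

Answer: 4.5860 14.2891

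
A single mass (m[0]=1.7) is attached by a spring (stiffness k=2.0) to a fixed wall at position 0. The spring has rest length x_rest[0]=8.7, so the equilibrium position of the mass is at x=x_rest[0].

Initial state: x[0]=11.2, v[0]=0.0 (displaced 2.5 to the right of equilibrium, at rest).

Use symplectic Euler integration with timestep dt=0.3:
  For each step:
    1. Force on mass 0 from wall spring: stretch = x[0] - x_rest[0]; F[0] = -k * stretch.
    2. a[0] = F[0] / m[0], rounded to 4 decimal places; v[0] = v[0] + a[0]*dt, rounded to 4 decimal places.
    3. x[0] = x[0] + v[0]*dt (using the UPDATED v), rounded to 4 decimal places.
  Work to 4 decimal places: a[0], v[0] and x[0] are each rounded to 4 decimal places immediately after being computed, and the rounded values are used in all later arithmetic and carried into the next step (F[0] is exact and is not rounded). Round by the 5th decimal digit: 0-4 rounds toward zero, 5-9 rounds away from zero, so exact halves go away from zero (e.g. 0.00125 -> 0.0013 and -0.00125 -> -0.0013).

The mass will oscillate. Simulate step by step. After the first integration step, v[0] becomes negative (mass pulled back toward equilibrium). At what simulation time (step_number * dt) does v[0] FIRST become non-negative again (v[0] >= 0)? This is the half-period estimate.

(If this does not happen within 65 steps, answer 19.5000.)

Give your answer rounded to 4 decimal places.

Answer: 3.0000

Derivation:
Step 0: x=[11.2000] v=[0.0000]
Step 1: x=[10.9353] v=[-0.8824]
Step 2: x=[10.4339] v=[-1.6713]
Step 3: x=[9.7489] v=[-2.2833]
Step 4: x=[8.9529] v=[-2.6535]
Step 5: x=[8.1301] v=[-2.7428]
Step 6: x=[7.3676] v=[-2.5417]
Step 7: x=[6.7462] v=[-2.0715]
Step 8: x=[6.3316] v=[-1.3819]
Step 9: x=[6.1678] v=[-0.5460]
Step 10: x=[6.2721] v=[0.3477]
First v>=0 after going negative at step 10, time=3.0000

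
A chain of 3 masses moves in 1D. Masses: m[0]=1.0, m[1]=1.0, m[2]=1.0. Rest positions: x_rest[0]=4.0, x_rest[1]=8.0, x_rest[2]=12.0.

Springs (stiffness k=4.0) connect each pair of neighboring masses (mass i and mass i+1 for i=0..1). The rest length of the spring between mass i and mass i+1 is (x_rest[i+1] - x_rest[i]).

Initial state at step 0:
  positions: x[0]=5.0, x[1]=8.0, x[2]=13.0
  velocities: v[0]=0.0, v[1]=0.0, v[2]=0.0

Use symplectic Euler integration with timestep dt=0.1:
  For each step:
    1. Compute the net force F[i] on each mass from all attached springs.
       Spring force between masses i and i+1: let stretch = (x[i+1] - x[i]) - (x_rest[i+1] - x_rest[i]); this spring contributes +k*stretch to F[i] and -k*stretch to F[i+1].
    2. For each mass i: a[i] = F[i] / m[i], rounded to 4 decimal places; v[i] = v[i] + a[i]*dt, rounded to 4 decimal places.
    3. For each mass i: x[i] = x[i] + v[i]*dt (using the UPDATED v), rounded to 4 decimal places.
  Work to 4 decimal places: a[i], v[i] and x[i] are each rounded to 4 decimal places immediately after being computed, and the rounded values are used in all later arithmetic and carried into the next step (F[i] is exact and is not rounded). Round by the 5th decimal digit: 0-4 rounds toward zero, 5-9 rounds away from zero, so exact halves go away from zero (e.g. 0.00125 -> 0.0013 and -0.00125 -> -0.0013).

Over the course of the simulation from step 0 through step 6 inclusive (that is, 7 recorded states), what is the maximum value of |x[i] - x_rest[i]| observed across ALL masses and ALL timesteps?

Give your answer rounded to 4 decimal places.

Answer: 1.0988

Derivation:
Step 0: x=[5.0000 8.0000 13.0000] v=[0.0000 0.0000 0.0000]
Step 1: x=[4.9600 8.0800 12.9600] v=[-0.4000 0.8000 -0.4000]
Step 2: x=[4.8848 8.2304 12.8848] v=[-0.7520 1.5040 -0.7520]
Step 3: x=[4.7834 8.4332 12.7834] v=[-1.0138 2.0275 -1.0138]
Step 4: x=[4.6680 8.6640 12.6680] v=[-1.1539 2.3077 -1.1539]
Step 5: x=[4.5525 8.8951 12.5525] v=[-1.1555 2.3109 -1.1555]
Step 6: x=[4.4507 9.0988 12.4507] v=[-1.0185 2.0368 -1.0185]
Max displacement = 1.0988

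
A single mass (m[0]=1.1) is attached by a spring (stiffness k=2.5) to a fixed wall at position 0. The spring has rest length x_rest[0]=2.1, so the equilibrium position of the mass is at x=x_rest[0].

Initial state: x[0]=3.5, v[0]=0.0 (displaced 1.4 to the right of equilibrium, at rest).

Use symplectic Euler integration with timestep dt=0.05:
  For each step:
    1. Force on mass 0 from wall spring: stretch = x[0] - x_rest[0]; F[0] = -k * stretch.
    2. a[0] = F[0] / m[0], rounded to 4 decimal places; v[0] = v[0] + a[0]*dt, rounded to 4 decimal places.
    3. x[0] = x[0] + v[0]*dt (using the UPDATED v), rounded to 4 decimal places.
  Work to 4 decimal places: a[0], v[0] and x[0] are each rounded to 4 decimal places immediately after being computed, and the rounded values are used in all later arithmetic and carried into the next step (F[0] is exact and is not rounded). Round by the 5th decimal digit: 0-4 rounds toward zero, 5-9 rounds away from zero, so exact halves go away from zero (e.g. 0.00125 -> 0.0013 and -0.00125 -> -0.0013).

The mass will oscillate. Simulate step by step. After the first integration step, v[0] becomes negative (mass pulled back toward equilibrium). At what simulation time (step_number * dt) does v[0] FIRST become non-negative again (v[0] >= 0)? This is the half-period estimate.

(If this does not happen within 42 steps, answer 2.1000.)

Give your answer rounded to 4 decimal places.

Answer: 2.1000

Derivation:
Step 0: x=[3.5000] v=[0.0000]
Step 1: x=[3.4920] v=[-0.1591]
Step 2: x=[3.4761] v=[-0.3173]
Step 3: x=[3.4524] v=[-0.4737]
Step 4: x=[3.4210] v=[-0.6274]
Step 5: x=[3.3821] v=[-0.7775]
Step 6: x=[3.3359] v=[-0.9232]
Step 7: x=[3.2827] v=[-1.0636]
Step 8: x=[3.2228] v=[-1.1980]
Step 9: x=[3.1565] v=[-1.3256]
Step 10: x=[3.0842] v=[-1.4457]
Step 11: x=[3.0063] v=[-1.5575]
Step 12: x=[2.9233] v=[-1.6605]
Step 13: x=[2.8356] v=[-1.7541]
Step 14: x=[2.7437] v=[-1.8377]
Step 15: x=[2.6482] v=[-1.9109]
Step 16: x=[2.5495] v=[-1.9732]
Step 17: x=[2.4483] v=[-2.0243]
Step 18: x=[2.3451] v=[-2.0639]
Step 19: x=[2.2405] v=[-2.0918]
Step 20: x=[2.1351] v=[-2.1078]
Step 21: x=[2.0295] v=[-2.1118]
Step 22: x=[1.9243] v=[-2.1038]
Step 23: x=[1.8201] v=[-2.0838]
Step 24: x=[1.7175] v=[-2.0520]
Step 25: x=[1.6171] v=[-2.0085]
Step 26: x=[1.5194] v=[-1.9536]
Step 27: x=[1.4250] v=[-1.8876]
Step 28: x=[1.3345] v=[-1.8109]
Step 29: x=[1.2483] v=[-1.7239]
Step 30: x=[1.1669] v=[-1.6271]
Step 31: x=[1.0908] v=[-1.5211]
Step 32: x=[1.0205] v=[-1.4064]
Step 33: x=[0.9563] v=[-1.2837]
Step 34: x=[0.8986] v=[-1.1537]
Step 35: x=[0.8477] v=[-1.0172]
Step 36: x=[0.8040] v=[-0.8749]
Step 37: x=[0.7676] v=[-0.7276]
Step 38: x=[0.7388] v=[-0.5762]
Step 39: x=[0.7177] v=[-0.4215]
Step 40: x=[0.7045] v=[-0.2644]
Step 41: x=[0.6992] v=[-0.1058]
Step 42: x=[0.7019] v=[0.0534]
First v>=0 after going negative at step 42, time=2.1000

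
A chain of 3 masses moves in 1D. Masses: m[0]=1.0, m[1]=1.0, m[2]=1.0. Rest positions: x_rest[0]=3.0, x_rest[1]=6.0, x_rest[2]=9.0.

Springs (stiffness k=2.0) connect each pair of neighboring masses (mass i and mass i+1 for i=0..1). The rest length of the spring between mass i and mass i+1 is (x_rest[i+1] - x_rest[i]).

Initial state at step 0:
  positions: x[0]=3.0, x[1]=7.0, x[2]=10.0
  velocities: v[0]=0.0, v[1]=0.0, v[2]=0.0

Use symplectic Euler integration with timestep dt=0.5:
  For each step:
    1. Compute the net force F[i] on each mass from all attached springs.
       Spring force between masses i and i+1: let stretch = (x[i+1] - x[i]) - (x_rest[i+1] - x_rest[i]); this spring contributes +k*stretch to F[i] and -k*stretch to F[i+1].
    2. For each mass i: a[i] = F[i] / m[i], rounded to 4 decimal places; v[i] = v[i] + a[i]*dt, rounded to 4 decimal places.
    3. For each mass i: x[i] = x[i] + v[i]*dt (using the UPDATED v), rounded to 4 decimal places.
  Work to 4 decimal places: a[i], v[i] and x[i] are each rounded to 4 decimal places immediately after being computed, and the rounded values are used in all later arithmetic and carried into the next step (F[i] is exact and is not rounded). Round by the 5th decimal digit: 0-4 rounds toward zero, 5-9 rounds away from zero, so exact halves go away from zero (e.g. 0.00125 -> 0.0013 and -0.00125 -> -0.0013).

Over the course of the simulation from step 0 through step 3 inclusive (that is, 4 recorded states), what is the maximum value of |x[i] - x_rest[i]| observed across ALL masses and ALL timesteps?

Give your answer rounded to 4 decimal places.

Answer: 1.1250

Derivation:
Step 0: x=[3.0000 7.0000 10.0000] v=[0.0000 0.0000 0.0000]
Step 1: x=[3.5000 6.5000 10.0000] v=[1.0000 -1.0000 0.0000]
Step 2: x=[4.0000 6.2500 9.7500] v=[1.0000 -0.5000 -0.5000]
Step 3: x=[4.1250 6.6250 9.2500] v=[0.2500 0.7500 -1.0000]
Max displacement = 1.1250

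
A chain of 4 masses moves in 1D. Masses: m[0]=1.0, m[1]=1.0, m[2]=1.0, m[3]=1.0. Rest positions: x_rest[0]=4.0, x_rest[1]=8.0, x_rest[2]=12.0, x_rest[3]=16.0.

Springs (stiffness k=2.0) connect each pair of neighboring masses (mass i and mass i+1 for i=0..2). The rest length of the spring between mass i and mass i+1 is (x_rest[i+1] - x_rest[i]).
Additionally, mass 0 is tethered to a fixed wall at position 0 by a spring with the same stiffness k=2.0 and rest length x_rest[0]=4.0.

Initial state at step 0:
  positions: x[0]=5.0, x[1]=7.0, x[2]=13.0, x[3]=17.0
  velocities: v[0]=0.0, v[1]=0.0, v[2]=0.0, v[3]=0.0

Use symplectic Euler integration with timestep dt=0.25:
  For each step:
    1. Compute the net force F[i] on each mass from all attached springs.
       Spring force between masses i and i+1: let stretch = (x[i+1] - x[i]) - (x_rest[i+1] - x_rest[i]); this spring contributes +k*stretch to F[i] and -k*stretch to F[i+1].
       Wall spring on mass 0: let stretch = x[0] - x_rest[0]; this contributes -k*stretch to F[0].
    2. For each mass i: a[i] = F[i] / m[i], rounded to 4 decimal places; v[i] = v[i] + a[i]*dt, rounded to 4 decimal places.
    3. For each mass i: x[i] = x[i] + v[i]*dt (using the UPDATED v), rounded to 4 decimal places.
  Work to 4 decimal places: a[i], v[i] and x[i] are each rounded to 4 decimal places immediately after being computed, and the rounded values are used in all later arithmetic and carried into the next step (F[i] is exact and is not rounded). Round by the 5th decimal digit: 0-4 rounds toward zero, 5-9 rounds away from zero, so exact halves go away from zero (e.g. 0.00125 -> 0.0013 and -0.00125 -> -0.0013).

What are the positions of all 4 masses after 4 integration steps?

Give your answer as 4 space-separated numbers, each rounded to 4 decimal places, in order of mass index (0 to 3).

Answer: 3.1694 9.5177 11.9795 16.6580

Derivation:
Step 0: x=[5.0000 7.0000 13.0000 17.0000] v=[0.0000 0.0000 0.0000 0.0000]
Step 1: x=[4.6250 7.5000 12.7500 17.0000] v=[-1.5000 2.0000 -1.0000 0.0000]
Step 2: x=[4.0313 8.2969 12.3750 16.9688] v=[-2.3750 3.1875 -1.5000 -0.1250]
Step 3: x=[3.4668 9.0704 12.0645 16.8633] v=[-2.2579 3.0938 -1.2422 -0.4219]
Step 4: x=[3.1694 9.5177 11.9795 16.6580] v=[-1.1895 1.7891 -0.3399 -0.8213]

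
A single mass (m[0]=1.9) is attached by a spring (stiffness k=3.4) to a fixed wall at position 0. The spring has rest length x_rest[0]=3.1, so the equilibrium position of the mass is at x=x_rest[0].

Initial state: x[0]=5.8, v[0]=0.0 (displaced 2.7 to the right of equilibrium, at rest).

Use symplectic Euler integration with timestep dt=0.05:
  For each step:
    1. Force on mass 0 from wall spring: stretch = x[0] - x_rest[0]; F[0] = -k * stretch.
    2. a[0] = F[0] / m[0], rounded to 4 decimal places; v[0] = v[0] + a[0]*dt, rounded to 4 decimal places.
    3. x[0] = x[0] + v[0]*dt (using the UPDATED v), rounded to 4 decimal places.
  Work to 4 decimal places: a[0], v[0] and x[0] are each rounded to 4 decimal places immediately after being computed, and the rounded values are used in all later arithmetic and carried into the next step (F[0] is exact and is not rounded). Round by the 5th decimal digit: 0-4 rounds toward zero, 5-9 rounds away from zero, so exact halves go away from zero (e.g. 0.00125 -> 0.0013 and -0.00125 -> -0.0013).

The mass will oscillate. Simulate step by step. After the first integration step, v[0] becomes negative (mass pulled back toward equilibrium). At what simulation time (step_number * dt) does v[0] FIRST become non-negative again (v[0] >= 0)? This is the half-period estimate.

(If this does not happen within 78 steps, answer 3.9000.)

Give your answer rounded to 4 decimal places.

Step 0: x=[5.8000] v=[0.0000]
Step 1: x=[5.7879] v=[-0.2416]
Step 2: x=[5.7638] v=[-0.4821]
Step 3: x=[5.7278] v=[-0.7204]
Step 4: x=[5.6800] v=[-0.9555]
Step 5: x=[5.6207] v=[-1.1863]
Step 6: x=[5.5501] v=[-1.4118]
Step 7: x=[5.4686] v=[-1.6310]
Step 8: x=[5.3765] v=[-1.8429]
Step 9: x=[5.2742] v=[-2.0466]
Step 10: x=[5.1621] v=[-2.2411]
Step 11: x=[5.0408] v=[-2.4256]
Step 12: x=[4.9108] v=[-2.5993]
Step 13: x=[4.7727] v=[-2.7613]
Step 14: x=[4.6272] v=[-2.9110]
Step 15: x=[4.4748] v=[-3.0476]
Step 16: x=[4.3163] v=[-3.1706]
Step 17: x=[4.1523] v=[-3.2794]
Step 18: x=[3.9836] v=[-3.3736]
Step 19: x=[3.8110] v=[-3.4527]
Step 20: x=[3.6352] v=[-3.5163]
Step 21: x=[3.4570] v=[-3.5642]
Step 22: x=[3.2772] v=[-3.5961]
Step 23: x=[3.0966] v=[-3.6120]
Step 24: x=[2.9160] v=[-3.6117]
Step 25: x=[2.7362] v=[-3.5952]
Step 26: x=[2.5581] v=[-3.5627]
Step 27: x=[2.3824] v=[-3.5142]
Step 28: x=[2.2099] v=[-3.4500]
Step 29: x=[2.0414] v=[-3.3704]
Step 30: x=[1.8776] v=[-3.2757]
Step 31: x=[1.7193] v=[-3.1663]
Step 32: x=[1.5672] v=[-3.0428]
Step 33: x=[1.4219] v=[-2.9057]
Step 34: x=[1.2841] v=[-2.7556]
Step 35: x=[1.1544] v=[-2.5931]
Step 36: x=[1.0335] v=[-2.4190]
Step 37: x=[0.9218] v=[-2.2341]
Step 38: x=[0.8198] v=[-2.0392]
Step 39: x=[0.7280] v=[-1.8352]
Step 40: x=[0.6469] v=[-1.6230]
Step 41: x=[0.5767] v=[-1.4035]
Step 42: x=[0.5178] v=[-1.1777]
Step 43: x=[0.4705] v=[-0.9467]
Step 44: x=[0.4349] v=[-0.7114]
Step 45: x=[0.4113] v=[-0.4729]
Step 46: x=[0.3997] v=[-0.2323]
Step 47: x=[0.4002] v=[0.0093]
First v>=0 after going negative at step 47, time=2.3500

Answer: 2.3500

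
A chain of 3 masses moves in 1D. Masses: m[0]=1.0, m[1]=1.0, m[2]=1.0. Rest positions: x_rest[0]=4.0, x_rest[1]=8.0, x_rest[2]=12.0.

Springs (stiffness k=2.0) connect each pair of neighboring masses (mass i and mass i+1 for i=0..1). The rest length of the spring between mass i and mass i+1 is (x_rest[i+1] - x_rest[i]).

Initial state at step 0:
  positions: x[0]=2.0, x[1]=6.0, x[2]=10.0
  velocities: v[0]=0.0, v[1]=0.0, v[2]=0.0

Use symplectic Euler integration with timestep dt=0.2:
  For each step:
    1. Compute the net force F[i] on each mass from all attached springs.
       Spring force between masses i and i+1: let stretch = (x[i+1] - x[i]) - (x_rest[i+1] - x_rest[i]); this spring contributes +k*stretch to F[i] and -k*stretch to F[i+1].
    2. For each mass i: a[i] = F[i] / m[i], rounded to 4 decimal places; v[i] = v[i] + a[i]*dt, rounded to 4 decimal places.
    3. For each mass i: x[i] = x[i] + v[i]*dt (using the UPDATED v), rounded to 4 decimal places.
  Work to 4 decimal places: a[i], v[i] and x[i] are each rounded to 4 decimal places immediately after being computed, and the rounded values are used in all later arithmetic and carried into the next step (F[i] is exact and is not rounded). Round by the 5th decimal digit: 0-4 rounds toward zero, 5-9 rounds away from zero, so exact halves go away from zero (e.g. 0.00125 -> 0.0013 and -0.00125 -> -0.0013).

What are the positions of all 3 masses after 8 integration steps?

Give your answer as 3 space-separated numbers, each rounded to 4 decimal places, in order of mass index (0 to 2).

Step 0: x=[2.0000 6.0000 10.0000] v=[0.0000 0.0000 0.0000]
Step 1: x=[2.0000 6.0000 10.0000] v=[0.0000 0.0000 0.0000]
Step 2: x=[2.0000 6.0000 10.0000] v=[0.0000 0.0000 0.0000]
Step 3: x=[2.0000 6.0000 10.0000] v=[0.0000 0.0000 0.0000]
Step 4: x=[2.0000 6.0000 10.0000] v=[0.0000 0.0000 0.0000]
Step 5: x=[2.0000 6.0000 10.0000] v=[0.0000 0.0000 0.0000]
Step 6: x=[2.0000 6.0000 10.0000] v=[0.0000 0.0000 0.0000]
Step 7: x=[2.0000 6.0000 10.0000] v=[0.0000 0.0000 0.0000]
Step 8: x=[2.0000 6.0000 10.0000] v=[0.0000 0.0000 0.0000]

Answer: 2.0000 6.0000 10.0000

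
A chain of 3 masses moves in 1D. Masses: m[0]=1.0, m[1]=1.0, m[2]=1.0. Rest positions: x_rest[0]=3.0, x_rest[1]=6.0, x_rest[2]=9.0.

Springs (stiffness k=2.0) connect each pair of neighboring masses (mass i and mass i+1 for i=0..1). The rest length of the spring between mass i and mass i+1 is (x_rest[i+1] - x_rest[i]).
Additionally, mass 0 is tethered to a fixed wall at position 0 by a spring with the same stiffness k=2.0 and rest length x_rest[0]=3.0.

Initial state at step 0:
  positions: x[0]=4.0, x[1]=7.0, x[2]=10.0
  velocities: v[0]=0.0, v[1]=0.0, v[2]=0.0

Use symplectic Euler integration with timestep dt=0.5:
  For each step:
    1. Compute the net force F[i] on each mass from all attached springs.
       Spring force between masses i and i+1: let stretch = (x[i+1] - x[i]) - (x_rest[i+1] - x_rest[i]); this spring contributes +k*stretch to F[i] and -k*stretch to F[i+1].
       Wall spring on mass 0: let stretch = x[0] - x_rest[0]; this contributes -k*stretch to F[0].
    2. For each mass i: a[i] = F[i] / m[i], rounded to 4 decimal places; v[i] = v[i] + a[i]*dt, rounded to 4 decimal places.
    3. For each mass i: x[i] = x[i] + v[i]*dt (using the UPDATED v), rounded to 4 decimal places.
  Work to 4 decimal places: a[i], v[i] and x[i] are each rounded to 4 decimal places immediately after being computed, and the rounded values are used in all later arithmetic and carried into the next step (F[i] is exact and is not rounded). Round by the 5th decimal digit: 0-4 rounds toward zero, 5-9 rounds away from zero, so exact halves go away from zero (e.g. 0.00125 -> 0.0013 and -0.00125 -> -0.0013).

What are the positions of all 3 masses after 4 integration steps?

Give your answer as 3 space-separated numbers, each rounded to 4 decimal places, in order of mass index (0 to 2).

Step 0: x=[4.0000 7.0000 10.0000] v=[0.0000 0.0000 0.0000]
Step 1: x=[3.5000 7.0000 10.0000] v=[-1.0000 0.0000 0.0000]
Step 2: x=[3.0000 6.7500 10.0000] v=[-1.0000 -0.5000 0.0000]
Step 3: x=[2.8750 6.2500 9.8750] v=[-0.2500 -1.0000 -0.2500]
Step 4: x=[3.0000 5.8750 9.4375] v=[0.2500 -0.7500 -0.8750]

Answer: 3.0000 5.8750 9.4375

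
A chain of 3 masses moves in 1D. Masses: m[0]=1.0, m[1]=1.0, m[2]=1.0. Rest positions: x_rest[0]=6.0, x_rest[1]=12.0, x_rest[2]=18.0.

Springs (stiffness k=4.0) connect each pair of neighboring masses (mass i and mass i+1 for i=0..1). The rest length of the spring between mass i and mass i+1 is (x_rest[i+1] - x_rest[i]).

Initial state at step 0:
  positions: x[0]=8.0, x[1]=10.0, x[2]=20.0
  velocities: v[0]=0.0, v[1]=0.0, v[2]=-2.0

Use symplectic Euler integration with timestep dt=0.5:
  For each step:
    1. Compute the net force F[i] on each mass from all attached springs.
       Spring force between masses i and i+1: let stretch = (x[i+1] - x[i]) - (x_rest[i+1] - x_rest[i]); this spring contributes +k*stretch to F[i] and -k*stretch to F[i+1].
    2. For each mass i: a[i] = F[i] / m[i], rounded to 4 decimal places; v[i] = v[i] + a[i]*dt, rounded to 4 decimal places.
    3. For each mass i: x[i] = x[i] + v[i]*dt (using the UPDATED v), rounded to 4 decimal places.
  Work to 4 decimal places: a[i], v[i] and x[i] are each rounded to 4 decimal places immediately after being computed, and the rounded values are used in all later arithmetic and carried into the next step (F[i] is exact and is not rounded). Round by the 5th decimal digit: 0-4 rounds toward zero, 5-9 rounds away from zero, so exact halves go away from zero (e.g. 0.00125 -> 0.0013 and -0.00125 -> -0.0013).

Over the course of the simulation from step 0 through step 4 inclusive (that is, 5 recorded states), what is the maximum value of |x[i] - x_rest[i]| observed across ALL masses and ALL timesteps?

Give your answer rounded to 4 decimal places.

Answer: 6.0000

Derivation:
Step 0: x=[8.0000 10.0000 20.0000] v=[0.0000 0.0000 -2.0000]
Step 1: x=[4.0000 18.0000 15.0000] v=[-8.0000 16.0000 -10.0000]
Step 2: x=[8.0000 9.0000 19.0000] v=[8.0000 -18.0000 8.0000]
Step 3: x=[7.0000 9.0000 19.0000] v=[-2.0000 0.0000 0.0000]
Step 4: x=[2.0000 17.0000 15.0000] v=[-10.0000 16.0000 -8.0000]
Max displacement = 6.0000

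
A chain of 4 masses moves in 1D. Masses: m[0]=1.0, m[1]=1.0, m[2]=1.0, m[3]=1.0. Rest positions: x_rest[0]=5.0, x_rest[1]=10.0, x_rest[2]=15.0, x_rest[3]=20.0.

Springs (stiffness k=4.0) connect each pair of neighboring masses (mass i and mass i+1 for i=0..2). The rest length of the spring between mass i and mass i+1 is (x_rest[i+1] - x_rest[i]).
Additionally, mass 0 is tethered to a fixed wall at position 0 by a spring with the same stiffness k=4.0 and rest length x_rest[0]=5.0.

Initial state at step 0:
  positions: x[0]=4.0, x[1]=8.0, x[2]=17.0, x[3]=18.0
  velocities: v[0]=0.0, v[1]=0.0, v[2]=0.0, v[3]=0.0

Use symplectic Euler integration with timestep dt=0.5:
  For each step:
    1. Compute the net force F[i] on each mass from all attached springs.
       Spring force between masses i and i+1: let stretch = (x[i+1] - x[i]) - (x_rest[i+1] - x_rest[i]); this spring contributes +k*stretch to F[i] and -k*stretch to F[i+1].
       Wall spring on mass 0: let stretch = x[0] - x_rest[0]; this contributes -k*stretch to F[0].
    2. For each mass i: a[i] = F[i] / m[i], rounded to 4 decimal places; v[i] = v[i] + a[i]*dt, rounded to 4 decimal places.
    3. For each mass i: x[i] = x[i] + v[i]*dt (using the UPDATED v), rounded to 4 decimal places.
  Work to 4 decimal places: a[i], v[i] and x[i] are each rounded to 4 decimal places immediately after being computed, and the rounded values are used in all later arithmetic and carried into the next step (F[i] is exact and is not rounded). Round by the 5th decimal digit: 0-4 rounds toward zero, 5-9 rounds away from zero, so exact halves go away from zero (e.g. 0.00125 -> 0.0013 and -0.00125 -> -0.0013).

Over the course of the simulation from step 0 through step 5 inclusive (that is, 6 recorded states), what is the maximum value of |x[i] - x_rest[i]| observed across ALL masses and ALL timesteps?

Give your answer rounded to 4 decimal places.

Answer: 6.0000

Derivation:
Step 0: x=[4.0000 8.0000 17.0000 18.0000] v=[0.0000 0.0000 0.0000 0.0000]
Step 1: x=[4.0000 13.0000 9.0000 22.0000] v=[0.0000 10.0000 -16.0000 8.0000]
Step 2: x=[9.0000 5.0000 18.0000 18.0000] v=[10.0000 -16.0000 18.0000 -8.0000]
Step 3: x=[1.0000 14.0000 14.0000 19.0000] v=[-16.0000 18.0000 -8.0000 2.0000]
Step 4: x=[5.0000 10.0000 15.0000 20.0000] v=[8.0000 -8.0000 2.0000 2.0000]
Step 5: x=[9.0000 6.0000 16.0000 21.0000] v=[8.0000 -8.0000 2.0000 2.0000]
Max displacement = 6.0000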